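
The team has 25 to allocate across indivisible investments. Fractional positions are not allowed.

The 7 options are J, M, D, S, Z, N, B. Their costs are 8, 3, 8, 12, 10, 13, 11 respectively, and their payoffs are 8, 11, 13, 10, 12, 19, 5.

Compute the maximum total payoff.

Take M, D, and N: cost 3 + 8 + 13 = 24 ≤ 25, payoff 11 + 13 + 19 = 43.
No other feasible combination does better.

43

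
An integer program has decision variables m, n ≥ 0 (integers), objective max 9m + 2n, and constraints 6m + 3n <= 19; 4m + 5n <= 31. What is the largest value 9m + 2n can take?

27

The continuous relaxation peaks at (3.17, 0) with value 28.50; rounding to a feasible lattice point costs some objective.
(m,n)=(3,0): 6·3+3·0=18≤19, 4·3+5·0=12≤31, objective 27.
(m,n)=(2,1): 6·2+3·1=15≤19, 4·2+5·1=13≤31, objective 20.
Maximum is 27 at (m,n)=(3,0).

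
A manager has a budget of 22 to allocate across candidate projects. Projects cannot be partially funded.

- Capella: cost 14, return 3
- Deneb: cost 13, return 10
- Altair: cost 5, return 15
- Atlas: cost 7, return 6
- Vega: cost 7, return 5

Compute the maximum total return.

Altair + Atlas + Vega: cost 5 + 7 + 7 = 19 ≤ 22, return 15 + 6 + 5 = 26.
Deneb + Altair: cost 13 + 5 = 18 ≤ 22, return 10 + 15 = 25.
Altair + Atlas: cost 5 + 7 = 12 ≤ 22, return 15 + 6 = 21.
Best is Altair, Atlas, and Vega with total return 26.

26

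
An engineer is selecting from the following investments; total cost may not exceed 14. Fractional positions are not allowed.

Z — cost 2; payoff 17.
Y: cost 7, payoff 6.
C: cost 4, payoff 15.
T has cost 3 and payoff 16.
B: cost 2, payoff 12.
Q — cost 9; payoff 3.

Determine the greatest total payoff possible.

60

Treat it as a binary knapsack problem.
Take Z, C, T, and B: cost 2 + 4 + 3 + 2 = 11 ≤ 14, payoff 17 + 15 + 16 + 12 = 60.
No other feasible combination does better.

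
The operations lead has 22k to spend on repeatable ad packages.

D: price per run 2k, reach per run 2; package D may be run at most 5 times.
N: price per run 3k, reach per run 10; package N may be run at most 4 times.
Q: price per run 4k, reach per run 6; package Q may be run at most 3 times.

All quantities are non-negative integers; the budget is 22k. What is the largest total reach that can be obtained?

54

N has the best ratio (10/3); taking only N gives at most 4×10 = 40 (stopped by the supply cap of 4).
Mixing does better — 1×D, 4×N, and 2×Q: price 22 ≤ 22, reach 1·2 + 4·10 + 2·6 = 54.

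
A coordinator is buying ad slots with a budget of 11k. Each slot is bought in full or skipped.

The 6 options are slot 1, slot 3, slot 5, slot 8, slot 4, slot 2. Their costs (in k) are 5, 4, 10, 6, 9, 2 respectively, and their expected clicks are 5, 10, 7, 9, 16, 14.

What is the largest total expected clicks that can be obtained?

30

Take slot 4 and slot 2: cost 9 + 2 = 11 ≤ 11, expected clicks 16 + 14 = 30.
No other feasible combination does better.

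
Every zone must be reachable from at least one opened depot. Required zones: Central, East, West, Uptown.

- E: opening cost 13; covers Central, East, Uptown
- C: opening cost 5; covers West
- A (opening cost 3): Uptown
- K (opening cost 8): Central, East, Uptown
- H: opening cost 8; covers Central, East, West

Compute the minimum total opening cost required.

This is an integer covering problem.
The greedy cost-per-new-zone heuristic would pick K and C for 13, but a cheaper cover exists.
Choose A and H: together they cover Central, East, West, Uptown — every zone.
Total opening cost: 3 + 8 = 11.
No cover costs less than 11.

11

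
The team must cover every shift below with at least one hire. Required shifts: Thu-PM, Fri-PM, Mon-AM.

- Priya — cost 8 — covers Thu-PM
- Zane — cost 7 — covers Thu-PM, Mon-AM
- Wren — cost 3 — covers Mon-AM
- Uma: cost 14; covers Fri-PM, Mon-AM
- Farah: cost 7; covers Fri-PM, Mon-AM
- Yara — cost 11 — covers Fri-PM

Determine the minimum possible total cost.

14

The greedy cost-per-new-shift heuristic would pick Wren, Zane, and Farah for 17, but a cheaper cover exists.
Choose Zane and Farah: together they cover Thu-PM, Fri-PM, Mon-AM — every shift.
Total cost: 7 + 7 = 14.
No cover costs less than 14.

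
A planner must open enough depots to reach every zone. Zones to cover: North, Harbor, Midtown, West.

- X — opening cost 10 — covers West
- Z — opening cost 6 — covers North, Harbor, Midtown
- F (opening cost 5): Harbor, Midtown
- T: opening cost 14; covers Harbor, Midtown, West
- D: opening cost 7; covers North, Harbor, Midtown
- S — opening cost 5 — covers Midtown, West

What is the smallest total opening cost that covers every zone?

This is a weighted set-cover instance.
Choose Z and S: together they cover North, Harbor, Midtown, West — every zone.
Total opening cost: 6 + 5 = 11.
No cover costs less than 11.

11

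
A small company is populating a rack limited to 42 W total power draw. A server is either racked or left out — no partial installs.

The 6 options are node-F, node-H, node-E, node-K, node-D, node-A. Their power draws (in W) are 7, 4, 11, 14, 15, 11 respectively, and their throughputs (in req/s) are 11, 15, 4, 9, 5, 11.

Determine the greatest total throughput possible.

Allowing fractional choices, the relaxed optimum would be about 48.2, but servers are indivisible.
node-F + node-H + node-E + node-A: power draw 7 + 4 + 11 + 11 = 33 ≤ 42, throughput 11 + 15 + 4 + 11 = 41.
node-F + node-H + node-D + node-A: power draw 7 + 4 + 15 + 11 = 37 ≤ 42, throughput 11 + 15 + 5 + 11 = 42.
node-F + node-H + node-K + node-A: power draw 7 + 4 + 14 + 11 = 36 ≤ 42, throughput 11 + 15 + 9 + 11 = 46.
Best is node-F, node-H, node-K, and node-A with total throughput 46.

46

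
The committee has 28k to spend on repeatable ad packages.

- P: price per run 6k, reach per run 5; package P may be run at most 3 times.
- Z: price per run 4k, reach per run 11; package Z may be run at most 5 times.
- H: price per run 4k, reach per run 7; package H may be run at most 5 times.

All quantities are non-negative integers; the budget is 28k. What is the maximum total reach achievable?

This is a bounded integer knapsack.
4×Z and 3×H: price 28 ≤ 28, reach 4·11 + 3·7 = 65.
5×Z and 2×H: price 28 ≤ 28, reach 5·11 + 2·7 = 69.
Best is 69.

69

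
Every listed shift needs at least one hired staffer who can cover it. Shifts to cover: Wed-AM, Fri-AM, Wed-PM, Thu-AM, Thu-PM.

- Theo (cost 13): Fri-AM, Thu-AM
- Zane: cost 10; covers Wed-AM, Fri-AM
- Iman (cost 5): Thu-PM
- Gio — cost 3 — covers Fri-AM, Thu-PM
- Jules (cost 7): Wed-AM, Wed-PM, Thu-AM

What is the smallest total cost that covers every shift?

Choose Gio and Jules: together they cover Wed-AM, Fri-AM, Wed-PM, Thu-AM, Thu-PM — every shift.
Total cost: 3 + 7 = 10.
No cover costs less than 10.

10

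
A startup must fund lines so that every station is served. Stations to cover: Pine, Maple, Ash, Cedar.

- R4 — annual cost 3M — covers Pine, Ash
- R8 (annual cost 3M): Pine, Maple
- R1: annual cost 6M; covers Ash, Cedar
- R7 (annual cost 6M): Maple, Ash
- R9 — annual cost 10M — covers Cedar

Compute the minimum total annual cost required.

9

The greedy cost-per-new-station heuristic would pick R4, R8, and R1 for 12, but a cheaper cover exists.
Choose R8 and R1: together they cover Pine, Maple, Ash, Cedar — every station.
Total annual cost: 3 + 6 = 9.
No cover costs less than 9.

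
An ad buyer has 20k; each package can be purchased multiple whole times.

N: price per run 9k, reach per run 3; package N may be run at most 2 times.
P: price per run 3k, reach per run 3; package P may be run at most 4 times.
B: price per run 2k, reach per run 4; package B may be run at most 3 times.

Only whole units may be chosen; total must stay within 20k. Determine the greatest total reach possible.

This is a bounded integer knapsack.
4×P and 3×B: price 18 ≤ 20, reach 4·3 + 3·4 = 24.
3×P and 3×B: price 15 ≤ 20, reach 3·3 + 3·4 = 21.
Best is 24.

24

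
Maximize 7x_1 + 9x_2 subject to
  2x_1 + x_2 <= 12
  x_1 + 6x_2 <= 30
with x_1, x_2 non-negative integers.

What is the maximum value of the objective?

The continuous relaxation peaks at (3.82, 4.36) with value 66.00; rounding to a feasible lattice point costs some objective.
(x_1,x_2)=(4,4): 2·4+1·4=12≤12, 1·4+6·4=28≤30, objective 64.
(x_1,x_2)=(3,4): 2·3+1·4=10≤12, 1·3+6·4=27≤30, objective 57.
No feasible integer point exceeds 64.

64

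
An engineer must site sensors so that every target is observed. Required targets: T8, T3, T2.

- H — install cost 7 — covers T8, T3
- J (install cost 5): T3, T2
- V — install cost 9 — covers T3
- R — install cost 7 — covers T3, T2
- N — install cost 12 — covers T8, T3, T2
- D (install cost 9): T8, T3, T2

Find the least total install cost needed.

D alone covers T8, T3, T2 — every target.
Total install cost: 9.

9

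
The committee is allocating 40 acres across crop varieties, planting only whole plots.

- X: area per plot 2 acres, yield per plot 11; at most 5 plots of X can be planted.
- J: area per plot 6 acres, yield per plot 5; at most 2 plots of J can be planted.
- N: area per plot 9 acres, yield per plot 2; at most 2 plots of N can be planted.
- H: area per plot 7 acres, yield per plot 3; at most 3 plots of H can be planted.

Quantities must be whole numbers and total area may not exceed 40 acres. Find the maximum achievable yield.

5×X, 2×J, 1×N, and 1×H: area 38 ≤ 40, yield 5·11 + 2·5 + 1·2 + 1·3 = 70.
5×X, 2×J, and 2×H: area 36 ≤ 40, yield 5·11 + 2·5 + 2·3 = 71.
Best is 71.

71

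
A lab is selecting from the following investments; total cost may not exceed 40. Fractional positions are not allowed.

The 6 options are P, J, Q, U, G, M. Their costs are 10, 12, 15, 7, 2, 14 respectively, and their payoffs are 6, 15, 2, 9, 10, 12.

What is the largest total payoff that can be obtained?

46

Take J, U, G, and M: cost 12 + 7 + 2 + 14 = 35 ≤ 40, payoff 15 + 9 + 10 + 12 = 46.
No other feasible combination does better.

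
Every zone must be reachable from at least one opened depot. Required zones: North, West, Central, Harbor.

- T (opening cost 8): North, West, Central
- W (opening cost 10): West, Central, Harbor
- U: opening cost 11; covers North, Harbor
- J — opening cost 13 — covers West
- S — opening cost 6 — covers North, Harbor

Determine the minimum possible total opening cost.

14

This is a weighted set-cover instance.
Choose T and S: together they cover North, West, Central, Harbor — every zone.
Total opening cost: 8 + 6 = 14.
No cover costs less than 14.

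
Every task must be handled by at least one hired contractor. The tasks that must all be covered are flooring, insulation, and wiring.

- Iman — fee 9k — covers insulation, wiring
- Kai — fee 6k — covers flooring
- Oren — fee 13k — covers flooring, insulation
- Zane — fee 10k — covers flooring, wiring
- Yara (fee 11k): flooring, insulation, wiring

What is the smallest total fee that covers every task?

This is a weighted set-cover instance.
Yara alone covers flooring, insulation, wiring — every task.
Total fee: 11.

11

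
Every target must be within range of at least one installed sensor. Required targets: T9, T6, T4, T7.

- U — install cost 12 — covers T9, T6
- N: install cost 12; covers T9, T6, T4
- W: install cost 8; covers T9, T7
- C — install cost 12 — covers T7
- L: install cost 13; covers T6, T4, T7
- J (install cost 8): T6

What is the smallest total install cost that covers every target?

20

This is a weighted set-cover instance.
Choose N and W: together they cover T9, T6, T4, T7 — every target.
Total install cost: 12 + 8 = 20.
No cover costs less than 20.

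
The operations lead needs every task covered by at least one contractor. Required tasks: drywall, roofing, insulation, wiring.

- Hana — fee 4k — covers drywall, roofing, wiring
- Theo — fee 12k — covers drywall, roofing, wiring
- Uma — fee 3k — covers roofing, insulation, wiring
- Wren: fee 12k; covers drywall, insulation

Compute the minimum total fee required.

Choose Hana and Uma: together they cover drywall, roofing, insulation, wiring — every task.
Total fee: 4 + 3 = 7.

7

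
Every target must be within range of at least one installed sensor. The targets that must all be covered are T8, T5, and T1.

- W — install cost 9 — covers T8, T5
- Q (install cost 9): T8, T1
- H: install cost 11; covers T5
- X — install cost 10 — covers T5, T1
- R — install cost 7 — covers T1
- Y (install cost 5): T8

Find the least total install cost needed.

The greedy cost-per-new-target heuristic would pick W and R for 16, but a cheaper cover exists.
Choose X and Y: together they cover T8, T5, T1 — every target.
Total install cost: 10 + 5 = 15.
No cover costs less than 15.

15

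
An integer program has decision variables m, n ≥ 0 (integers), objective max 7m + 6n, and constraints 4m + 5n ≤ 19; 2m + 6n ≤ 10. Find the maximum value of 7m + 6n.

28

(m,n)=(4,0): 4·4+5·0=16≤19, 2·4+6·0=8≤10, objective 28.
(m,n)=(3,0): 4·3+5·0=12≤19, 2·3+6·0=6≤10, objective 21.
No feasible integer point exceeds 28.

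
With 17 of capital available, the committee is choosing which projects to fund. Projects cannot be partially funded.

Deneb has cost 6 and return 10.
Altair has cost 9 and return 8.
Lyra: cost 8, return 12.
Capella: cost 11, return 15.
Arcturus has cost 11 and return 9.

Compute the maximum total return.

Take Deneb and Capella: cost 6 + 11 = 17 ≤ 17, return 10 + 15 = 25.
No other feasible combination does better.

25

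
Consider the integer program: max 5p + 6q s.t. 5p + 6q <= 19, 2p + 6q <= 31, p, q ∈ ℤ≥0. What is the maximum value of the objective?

18

The continuous relaxation peaks at (3.8, 0) with value 19.00; rounding to a feasible lattice point costs some objective.
(p,q)=(0,3): 5·0+6·3=18≤19, 2·0+6·3=18≤31, objective 18.
(p,q)=(1,2): 5·1+6·2=17≤19, 2·1+6·2=14≤31, objective 17.
(p,q)=(2,1): 5·2+6·1=16≤19, 2·2+6·1=10≤31, objective 16.
(p,q)=(3,0): 5·3+6·0=15≤19, 2·3+6·0=6≤31, objective 15.
No feasible integer point exceeds 18.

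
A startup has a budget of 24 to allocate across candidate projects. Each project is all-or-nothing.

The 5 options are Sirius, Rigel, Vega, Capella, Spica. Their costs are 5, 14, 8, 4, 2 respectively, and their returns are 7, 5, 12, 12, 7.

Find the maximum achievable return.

38

This is an integer program with binary decision variables.
Allowing fractional choices, the relaxed optimum would be about 39.8, but projects are indivisible.
Sirius + Vega + Capella: cost 5 + 8 + 4 = 17 ≤ 24, return 7 + 12 + 12 = 31.
Sirius + Vega + Capella + Spica: cost 5 + 8 + 4 + 2 = 19 ≤ 24, return 7 + 12 + 12 + 7 = 38.
Vega + Capella + Spica: cost 8 + 4 + 2 = 14 ≤ 24, return 12 + 12 + 7 = 31.
Best is Sirius, Vega, Capella, and Spica with total return 38.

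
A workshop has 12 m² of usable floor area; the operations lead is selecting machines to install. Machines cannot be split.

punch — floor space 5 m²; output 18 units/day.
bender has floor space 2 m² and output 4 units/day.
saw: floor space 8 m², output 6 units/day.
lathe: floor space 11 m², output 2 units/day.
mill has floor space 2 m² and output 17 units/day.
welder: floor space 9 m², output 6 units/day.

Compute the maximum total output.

39

Allowing fractional choices, the relaxed optimum would be about 41.2, but machines are indivisible.
bender + saw + mill: floor space 2 + 8 + 2 = 12 ≤ 12, output 4 + 6 + 17 = 27.
punch + mill: floor space 5 + 2 = 7 ≤ 12, output 18 + 17 = 35.
punch + bender + mill: floor space 5 + 2 + 2 = 9 ≤ 12, output 18 + 4 + 17 = 39.
Best is punch, bender, and mill with total output 39.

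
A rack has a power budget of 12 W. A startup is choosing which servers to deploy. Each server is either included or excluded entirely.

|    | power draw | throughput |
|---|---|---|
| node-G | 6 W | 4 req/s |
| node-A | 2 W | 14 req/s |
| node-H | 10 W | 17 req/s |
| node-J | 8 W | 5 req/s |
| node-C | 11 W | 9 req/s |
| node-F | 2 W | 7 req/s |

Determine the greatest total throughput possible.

31

Allowing fractional choices, the relaxed optimum would be about 34.6, but servers are indivisible.
node-A + node-J + node-F: power draw 2 + 8 + 2 = 12 ≤ 12, throughput 14 + 5 + 7 = 26.
node-G + node-A + node-F: power draw 6 + 2 + 2 = 10 ≤ 12, throughput 4 + 14 + 7 = 25.
node-A + node-H: power draw 2 + 10 = 12 ≤ 12, throughput 14 + 17 = 31.
Best is node-A and node-H with total throughput 31.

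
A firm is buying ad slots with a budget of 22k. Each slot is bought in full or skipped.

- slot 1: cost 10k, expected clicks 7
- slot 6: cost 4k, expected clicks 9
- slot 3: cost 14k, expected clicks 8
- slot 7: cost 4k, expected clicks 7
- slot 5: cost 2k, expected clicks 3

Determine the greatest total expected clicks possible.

This is an integer program with binary decision variables.
Allowing fractional choices, the relaxed optimum would be about 27.1, but ad slots are indivisible.
slot 1 + slot 6 + slot 7 + slot 5: cost 10 + 4 + 4 + 2 = 20 ≤ 22, expected clicks 7 + 9 + 7 + 3 = 26.
slot 6 + slot 3 + slot 7: cost 4 + 14 + 4 = 22 ≤ 22, expected clicks 9 + 8 + 7 = 24.
Best is slot 1, slot 6, slot 7, and slot 5 with total expected clicks 26.

26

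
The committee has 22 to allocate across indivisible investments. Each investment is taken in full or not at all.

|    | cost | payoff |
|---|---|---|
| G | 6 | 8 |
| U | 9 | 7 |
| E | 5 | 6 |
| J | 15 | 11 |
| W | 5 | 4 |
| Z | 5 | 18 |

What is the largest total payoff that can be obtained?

36

Allowing fractional choices, the relaxed optimum would be about 36.8, but investments are indivisible.
G + U + Z: cost 6 + 9 + 5 = 20 ≤ 22, payoff 8 + 7 + 18 = 33.
G + E + W + Z: cost 6 + 5 + 5 + 5 = 21 ≤ 22, payoff 8 + 6 + 4 + 18 = 36.
G + E + Z: cost 6 + 5 + 5 = 16 ≤ 22, payoff 8 + 6 + 18 = 32.
Best is G, E, W, and Z with total payoff 36.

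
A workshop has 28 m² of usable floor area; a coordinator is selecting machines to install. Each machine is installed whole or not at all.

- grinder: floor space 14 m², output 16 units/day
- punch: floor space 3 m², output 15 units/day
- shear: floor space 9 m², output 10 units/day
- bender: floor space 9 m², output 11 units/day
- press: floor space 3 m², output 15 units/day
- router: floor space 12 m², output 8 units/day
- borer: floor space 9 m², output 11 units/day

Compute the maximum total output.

Allowing fractional choices, the relaxed optimum would be about 56.6, but machines are indivisible.
punch + shear + bender + press: floor space 3 + 9 + 9 + 3 = 24 ≤ 28, output 15 + 10 + 11 + 15 = 51.
punch + shear + press + borer: floor space 3 + 9 + 3 + 9 = 24 ≤ 28, output 15 + 10 + 15 + 11 = 51.
punch + bender + press + borer: floor space 3 + 9 + 3 + 9 = 24 ≤ 28, output 15 + 11 + 15 + 11 = 52.
Best is punch, bender, press, and borer with total output 52.

52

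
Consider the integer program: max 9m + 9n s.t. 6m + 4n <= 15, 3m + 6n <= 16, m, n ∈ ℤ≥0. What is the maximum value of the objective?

Relaxing integrality, the LP optimum is 28.88 at (m,n) = (1.08, 2.12), which is not an integer point.
(m,n)=(1,2): 6·1+4·2=14≤15, 3·1+6·2=15≤16, objective 27.
(m,n)=(0,2): 6·0+4·2=8≤15, 3·0+6·2=12≤16, objective 18.
(m,n)=(1,1): 6·1+4·1=10≤15, 3·1+6·1=9≤16, objective 18.
(m,n)=(0,1): 6·0+4·1=4≤15, 3·0+6·1=6≤16, objective 9.
The best lattice point is (1,2), giving 27.

27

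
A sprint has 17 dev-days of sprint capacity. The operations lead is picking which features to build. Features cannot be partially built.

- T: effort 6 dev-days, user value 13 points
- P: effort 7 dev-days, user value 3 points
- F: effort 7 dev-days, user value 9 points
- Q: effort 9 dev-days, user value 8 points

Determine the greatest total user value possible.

22

Allowing fractional choices, the relaxed optimum would be about 25.6, but features are indivisible.
F + Q: effort 7 + 9 = 16 ≤ 17, user value 9 + 8 = 17.
T + F: effort 6 + 7 = 13 ≤ 17, user value 13 + 9 = 22.
T + Q: effort 6 + 9 = 15 ≤ 17, user value 13 + 8 = 21.
Best is T and F with total user value 22.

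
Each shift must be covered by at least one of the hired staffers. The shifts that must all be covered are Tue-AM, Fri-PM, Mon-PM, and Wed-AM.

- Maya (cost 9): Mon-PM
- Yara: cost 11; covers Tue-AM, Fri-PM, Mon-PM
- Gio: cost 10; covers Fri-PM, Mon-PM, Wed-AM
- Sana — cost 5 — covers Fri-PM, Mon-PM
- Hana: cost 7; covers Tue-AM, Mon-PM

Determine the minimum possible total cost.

17

This is a weighted set-cover instance.
The greedy cost-per-new-shift heuristic would pick Sana, Hana, and Gio for 22, but a cheaper cover exists.
Choose Gio and Hana: together they cover Tue-AM, Fri-PM, Mon-PM, Wed-AM — every shift.
Total cost: 10 + 7 = 17.
No cover costs less than 17.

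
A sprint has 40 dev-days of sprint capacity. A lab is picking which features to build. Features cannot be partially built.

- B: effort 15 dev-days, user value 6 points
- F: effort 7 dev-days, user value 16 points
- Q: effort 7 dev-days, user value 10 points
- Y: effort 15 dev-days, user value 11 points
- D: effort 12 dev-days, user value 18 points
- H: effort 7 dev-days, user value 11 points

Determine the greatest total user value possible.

Treat it as a binary knapsack problem.
F + Q + Y + H: effort 7 + 7 + 15 + 7 = 36 ≤ 40, user value 16 + 10 + 11 + 11 = 48.
F + Q + D + H: effort 7 + 7 + 12 + 7 = 33 ≤ 40, user value 16 + 10 + 18 + 11 = 55.
F + D + H: effort 7 + 12 + 7 = 26 ≤ 40, user value 16 + 18 + 11 = 45.
Best is F, Q, D, and H with total user value 55.

55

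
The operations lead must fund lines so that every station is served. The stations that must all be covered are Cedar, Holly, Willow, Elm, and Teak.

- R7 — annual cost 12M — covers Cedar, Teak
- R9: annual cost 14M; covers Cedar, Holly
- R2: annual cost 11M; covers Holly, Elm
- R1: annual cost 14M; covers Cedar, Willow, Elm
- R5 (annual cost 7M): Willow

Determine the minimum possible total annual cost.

Choose R7, R2, and R5: together they cover Cedar, Holly, Willow, Elm, Teak — every station.
Total annual cost: 12 + 11 + 7 = 30.

30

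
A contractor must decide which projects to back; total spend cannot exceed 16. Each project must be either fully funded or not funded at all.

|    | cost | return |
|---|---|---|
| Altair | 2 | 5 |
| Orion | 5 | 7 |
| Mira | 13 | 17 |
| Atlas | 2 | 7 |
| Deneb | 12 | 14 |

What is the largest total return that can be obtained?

26

Allowing fractional choices, the relaxed optimum would be about 28.2, but projects are indivisible.
Mira + Atlas: cost 13 + 2 = 15 ≤ 16, return 17 + 7 = 24.
Altair + Atlas + Deneb: cost 2 + 2 + 12 = 16 ≤ 16, return 5 + 7 + 14 = 26.
Best is Altair, Atlas, and Deneb with total return 26.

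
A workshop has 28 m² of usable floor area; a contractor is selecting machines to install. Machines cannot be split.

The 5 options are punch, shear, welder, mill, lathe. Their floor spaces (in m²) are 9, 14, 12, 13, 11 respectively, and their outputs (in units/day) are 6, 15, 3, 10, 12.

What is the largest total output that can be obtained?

27

Allowing fractional choices, the relaxed optimum would be about 29.3, but machines are indivisible.
shear + mill: floor space 14 + 13 = 27 ≤ 28, output 15 + 10 = 25.
shear + lathe: floor space 14 + 11 = 25 ≤ 28, output 15 + 12 = 27.
Best is shear and lathe with total output 27.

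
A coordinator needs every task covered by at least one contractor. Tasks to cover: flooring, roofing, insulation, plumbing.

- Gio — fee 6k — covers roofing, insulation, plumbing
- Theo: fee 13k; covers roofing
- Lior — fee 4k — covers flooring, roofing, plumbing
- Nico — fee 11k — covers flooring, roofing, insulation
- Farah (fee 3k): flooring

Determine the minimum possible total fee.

Choose Gio and Farah: together they cover flooring, roofing, insulation, plumbing — every task.
Total fee: 6 + 3 = 9.

9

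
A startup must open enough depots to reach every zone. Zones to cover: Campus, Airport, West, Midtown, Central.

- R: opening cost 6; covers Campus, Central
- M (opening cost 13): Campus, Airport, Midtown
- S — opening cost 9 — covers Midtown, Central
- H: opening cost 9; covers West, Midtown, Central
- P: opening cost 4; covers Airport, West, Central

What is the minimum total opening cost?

17

This is an integer covering problem.
The greedy cost-per-new-zone heuristic would pick P, R, and S for 19, but a cheaper cover exists.
Choose M and P: together they cover Campus, Airport, West, Midtown, Central — every zone.
Total opening cost: 13 + 4 = 17.
No cover costs less than 17.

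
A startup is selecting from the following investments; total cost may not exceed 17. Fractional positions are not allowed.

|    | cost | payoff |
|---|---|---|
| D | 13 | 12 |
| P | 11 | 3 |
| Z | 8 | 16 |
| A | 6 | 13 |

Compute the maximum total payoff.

Allowing fractional choices, the relaxed optimum would be about 31.8, but investments are indivisible.
Z + A: cost 8 + 6 = 14 ≤ 17, payoff 16 + 13 = 29.
P + A: cost 11 + 6 = 17 ≤ 17, payoff 3 + 13 = 16.
Z: cost 8 ≤ 17, payoff 16.
Best is Z and A with total payoff 29.

29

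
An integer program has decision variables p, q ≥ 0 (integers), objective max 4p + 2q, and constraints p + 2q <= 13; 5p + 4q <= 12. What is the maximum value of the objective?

8

The continuous relaxation peaks at (2.4, 0) with value 9.60; rounding to a feasible lattice point costs some objective.
(p,q)=(2,0) is feasible, giving 8.
(p,q)=(1,1) is feasible, giving 6.
(p,q)=(1,0) is feasible, giving 4.
Maximum is 8 at (p,q)=(2,0).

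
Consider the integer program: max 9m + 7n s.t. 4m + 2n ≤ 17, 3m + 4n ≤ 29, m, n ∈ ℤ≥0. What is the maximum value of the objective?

Relaxing integrality, the LP optimum is 54.50 at (m,n) = (1, 6.5), which is not an integer point.
(m,n)=(1,6): 4·1+2·6=16≤17, 3·1+4·6=27≤29, objective 51.
(m,n)=(0,7): 4·0+2·7=14≤17, 3·0+4·7=28≤29, objective 49.
(m,n)=(1,5): 4·1+2·5=14≤17, 3·1+4·5=23≤29, objective 44.
(m,n)=(0,6): 4·0+2·6=12≤17, 3·0+4·6=24≤29, objective 42.
No feasible integer point exceeds 51.

51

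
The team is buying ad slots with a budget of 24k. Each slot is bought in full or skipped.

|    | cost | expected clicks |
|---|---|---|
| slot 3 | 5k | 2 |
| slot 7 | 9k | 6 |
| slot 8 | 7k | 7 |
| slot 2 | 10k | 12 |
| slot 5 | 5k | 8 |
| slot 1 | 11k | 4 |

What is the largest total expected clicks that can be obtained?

27

slot 8 + slot 2 + slot 5: cost 7 + 10 + 5 = 22 ≤ 24, expected clicks 7 + 12 + 8 = 27.
slot 3 + slot 2 + slot 5: cost 5 + 10 + 5 = 20 ≤ 24, expected clicks 2 + 12 + 8 = 22.
slot 7 + slot 2 + slot 5: cost 9 + 10 + 5 = 24 ≤ 24, expected clicks 6 + 12 + 8 = 26.
Best is slot 8, slot 2, and slot 5 with total expected clicks 27.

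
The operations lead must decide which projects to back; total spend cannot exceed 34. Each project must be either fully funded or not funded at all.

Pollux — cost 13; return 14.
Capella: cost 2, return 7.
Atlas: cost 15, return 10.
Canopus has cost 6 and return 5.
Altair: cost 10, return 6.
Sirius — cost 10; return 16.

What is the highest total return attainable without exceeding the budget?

Allowing fractional choices, the relaxed optimum would be about 44.0, but projects are indivisible.
Capella + Atlas + Canopus + Sirius: cost 2 + 15 + 6 + 10 = 33 ≤ 34, return 7 + 10 + 5 + 16 = 38.
Pollux + Capella + Canopus + Sirius: cost 13 + 2 + 6 + 10 = 31 ≤ 34, return 14 + 7 + 5 + 16 = 42.
Best is Pollux, Capella, Canopus, and Sirius with total return 42.

42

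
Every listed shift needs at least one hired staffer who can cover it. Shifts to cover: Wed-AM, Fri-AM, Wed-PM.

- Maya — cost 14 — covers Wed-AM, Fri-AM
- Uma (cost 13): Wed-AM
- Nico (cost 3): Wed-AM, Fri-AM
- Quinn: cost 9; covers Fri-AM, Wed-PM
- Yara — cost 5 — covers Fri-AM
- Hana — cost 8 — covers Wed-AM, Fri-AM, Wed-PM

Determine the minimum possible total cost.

The greedy cost-per-new-shift heuristic would pick Nico and Hana for 11, but a cheaper cover exists.
Hana alone covers Wed-AM, Fri-AM, Wed-PM — every shift.
Total cost: 8.
No cover costs less than 8.

8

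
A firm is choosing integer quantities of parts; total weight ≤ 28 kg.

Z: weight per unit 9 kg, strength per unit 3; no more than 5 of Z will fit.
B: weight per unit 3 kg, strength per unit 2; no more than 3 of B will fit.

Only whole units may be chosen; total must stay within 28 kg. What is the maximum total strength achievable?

12

Take 2×Z and 3×B: weight 27 ≤ 28, strength 2·3 + 3·2 = 12.
B has the best ratio (2/3) and is taken to its limit of 3; remaining capacity is filled optimally with the others.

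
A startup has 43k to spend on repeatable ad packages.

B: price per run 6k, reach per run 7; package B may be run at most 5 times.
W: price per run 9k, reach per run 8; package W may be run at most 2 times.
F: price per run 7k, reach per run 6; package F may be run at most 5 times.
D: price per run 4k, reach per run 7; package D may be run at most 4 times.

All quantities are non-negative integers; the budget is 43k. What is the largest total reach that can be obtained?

4×B and 4×D: price 40 ≤ 43, reach 4·7 + 4·7 = 56.
3×B, 1×W, and 4×D: price 43 ≤ 43, reach 3·7 + 1·8 + 4·7 = 57.
Best is 57.

57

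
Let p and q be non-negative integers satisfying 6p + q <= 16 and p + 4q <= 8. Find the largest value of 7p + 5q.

19

Relaxing integrality, the LP optimum is 24.00 at (p,q) = (2.43, 1.39), which is not an integer point.
(p,q)=(2,1): 6·2+1·1=13≤16, 1·2+4·1=6≤8, objective 19.
(p,q)=(2,0): 6·2+1·0=12≤16, 1·2+4·0=2≤8, objective 14.
(p,q)=(1,1): 6·1+1·1=7≤16, 1·1+4·1=5≤8, objective 12.
(p,q)=(1,0): 6·1+1·0=6≤16, 1·1+4·0=1≤8, objective 7.
Maximum is 19 at (p,q)=(2,1).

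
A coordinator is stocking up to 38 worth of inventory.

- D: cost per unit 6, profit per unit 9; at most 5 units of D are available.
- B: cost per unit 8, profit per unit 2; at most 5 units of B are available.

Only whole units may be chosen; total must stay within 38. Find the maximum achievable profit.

D has the best ratio (9/6); taking only D gives at most 5×9 = 45 (stopped by the supply cap of 5).
Mixing does better — 5×D and 1×B: cost 38 ≤ 38, profit 5·9 + 1·2 = 47.

47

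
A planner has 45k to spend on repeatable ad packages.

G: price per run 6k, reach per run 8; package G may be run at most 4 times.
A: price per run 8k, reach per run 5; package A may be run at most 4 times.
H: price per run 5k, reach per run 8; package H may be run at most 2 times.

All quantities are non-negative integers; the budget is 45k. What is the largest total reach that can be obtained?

53

This is a bounded integer knapsack.
Take 4×G, 1×A, and 2×H: price 42 ≤ 45, reach 4·8 + 1·5 + 2·8 = 53.
H has the best ratio (8/5) and is taken to its limit of 2; remaining capacity is filled optimally with the others.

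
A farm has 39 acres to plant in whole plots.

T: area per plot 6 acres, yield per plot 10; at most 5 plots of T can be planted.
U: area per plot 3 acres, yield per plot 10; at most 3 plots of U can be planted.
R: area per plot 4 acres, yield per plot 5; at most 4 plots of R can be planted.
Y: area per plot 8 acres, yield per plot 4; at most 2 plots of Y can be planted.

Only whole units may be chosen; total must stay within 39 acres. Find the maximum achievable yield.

80

This is a bounded integer knapsack.
3×T, 3×U, and 3×R: area 39 ≤ 39, yield 3·10 + 3·10 + 3·5 = 75.
5×T and 3×U: area 39 ≤ 39, yield 5·10 + 3·10 = 80.
Best is 80.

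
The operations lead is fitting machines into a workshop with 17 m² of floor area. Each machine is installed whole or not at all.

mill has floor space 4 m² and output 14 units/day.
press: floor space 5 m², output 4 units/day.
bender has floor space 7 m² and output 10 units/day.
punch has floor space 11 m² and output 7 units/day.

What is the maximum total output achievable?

Allowing fractional choices, the relaxed optimum would be about 28.6, but machines are indivisible.
mill + bender: floor space 4 + 7 = 11 ≤ 17, output 14 + 10 = 24.
mill + press + bender: floor space 4 + 5 + 7 = 16 ≤ 17, output 14 + 4 + 10 = 28.
Best is mill, press, and bender with total output 28.

28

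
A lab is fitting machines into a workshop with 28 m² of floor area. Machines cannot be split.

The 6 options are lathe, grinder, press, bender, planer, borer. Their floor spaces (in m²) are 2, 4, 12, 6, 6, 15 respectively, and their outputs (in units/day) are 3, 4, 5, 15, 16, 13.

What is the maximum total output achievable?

Take bender, planer, and borer: floor space 6 + 6 + 15 = 27 ≤ 28, output 15 + 16 + 13 = 44.
No other feasible combination does better.

44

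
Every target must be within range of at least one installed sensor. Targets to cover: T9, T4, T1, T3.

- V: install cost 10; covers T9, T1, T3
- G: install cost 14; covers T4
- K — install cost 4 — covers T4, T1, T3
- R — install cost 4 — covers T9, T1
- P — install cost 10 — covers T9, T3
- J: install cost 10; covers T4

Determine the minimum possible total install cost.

8

Choose K and R: together they cover T9, T4, T1, T3 — every target.
Total install cost: 4 + 4 = 8.
No cover costs less than 8.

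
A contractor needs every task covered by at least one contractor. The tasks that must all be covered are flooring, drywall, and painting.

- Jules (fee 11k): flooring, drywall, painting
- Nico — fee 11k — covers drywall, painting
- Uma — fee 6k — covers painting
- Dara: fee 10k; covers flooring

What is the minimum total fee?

Jules alone covers flooring, drywall, painting — every task.
Total fee: 11.
No cover costs less than 11.

11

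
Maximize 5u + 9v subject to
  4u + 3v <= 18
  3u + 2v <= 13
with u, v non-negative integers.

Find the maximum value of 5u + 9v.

(u,v)=(0,6): 4·0+3·6=18≤18, 3·0+2·6=12≤13, objective 54.
(u,v)=(0,5): 4·0+3·5=15≤18, 3·0+2·5=10≤13, objective 45.
The best lattice point is (0,6), giving 54.

54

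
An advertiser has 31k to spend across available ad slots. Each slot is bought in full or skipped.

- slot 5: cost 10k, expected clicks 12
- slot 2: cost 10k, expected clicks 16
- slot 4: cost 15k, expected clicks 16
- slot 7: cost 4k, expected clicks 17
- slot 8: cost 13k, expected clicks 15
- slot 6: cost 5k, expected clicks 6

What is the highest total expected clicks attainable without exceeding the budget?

51

Take slot 5, slot 2, slot 7, and slot 6: cost 10 + 10 + 4 + 5 = 29 ≤ 31, expected clicks 12 + 16 + 17 + 6 = 51.
No other feasible combination does better.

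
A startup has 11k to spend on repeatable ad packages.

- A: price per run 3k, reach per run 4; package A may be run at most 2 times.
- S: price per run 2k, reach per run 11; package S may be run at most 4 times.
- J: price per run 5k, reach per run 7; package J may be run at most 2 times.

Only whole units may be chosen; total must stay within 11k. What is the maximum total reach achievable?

48

This is a bounded integer knapsack.
S has the best ratio (11/2); taking only S gives at most 4×11 = 44 (stopped by the supply cap of 4).
Mixing does better — 1×A and 4×S: price 11 ≤ 11, reach 1·4 + 4·11 = 48.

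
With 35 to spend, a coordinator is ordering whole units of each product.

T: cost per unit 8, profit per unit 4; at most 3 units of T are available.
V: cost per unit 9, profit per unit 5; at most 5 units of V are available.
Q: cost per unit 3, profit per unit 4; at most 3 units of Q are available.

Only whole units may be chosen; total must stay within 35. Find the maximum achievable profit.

2×T, 1×V, and 3×Q: cost 34 ≤ 35, profit 2·4 + 1·5 + 3·4 = 25.
1×T, 2×V, and 3×Q: cost 35 ≤ 35, profit 1·4 + 2·5 + 3·4 = 26.
Best is 26.

26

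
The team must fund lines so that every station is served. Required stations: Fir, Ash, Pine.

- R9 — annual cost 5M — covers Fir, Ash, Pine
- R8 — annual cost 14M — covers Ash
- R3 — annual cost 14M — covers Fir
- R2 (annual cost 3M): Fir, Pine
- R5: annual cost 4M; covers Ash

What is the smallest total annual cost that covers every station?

5

The greedy cost-per-new-station heuristic would pick R2 and R5 for 7, but a cheaper cover exists.
R9 alone covers Fir, Ash, Pine — every station.
Total annual cost: 5.
No cover costs less than 5.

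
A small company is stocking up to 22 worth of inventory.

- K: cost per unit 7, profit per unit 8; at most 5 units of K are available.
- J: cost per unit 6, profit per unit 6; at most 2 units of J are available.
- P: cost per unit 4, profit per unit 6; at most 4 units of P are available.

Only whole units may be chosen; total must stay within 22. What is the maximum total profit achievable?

30

1×J and 4×P: cost 22 ≤ 22, profit 1·6 + 4·6 = 30.
2×K and 2×P: cost 22 ≤ 22, profit 2·8 + 2·6 = 28.
Best is 30.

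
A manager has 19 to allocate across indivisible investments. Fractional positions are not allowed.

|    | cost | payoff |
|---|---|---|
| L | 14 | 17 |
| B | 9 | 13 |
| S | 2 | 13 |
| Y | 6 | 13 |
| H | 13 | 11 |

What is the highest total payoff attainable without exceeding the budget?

Take B, S, and Y: cost 9 + 2 + 6 = 17 ≤ 19, payoff 13 + 13 + 13 = 39.
No other feasible combination does better.

39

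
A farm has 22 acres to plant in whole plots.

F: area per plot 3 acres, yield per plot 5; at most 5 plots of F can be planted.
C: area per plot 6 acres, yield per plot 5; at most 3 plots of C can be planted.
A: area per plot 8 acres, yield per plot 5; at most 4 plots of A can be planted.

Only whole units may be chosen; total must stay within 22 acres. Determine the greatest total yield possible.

30

F has the best ratio (5/3); taking only F gives at most 5×5 = 25 (stopped by the supply cap of 5).
Mixing does better — 5×F and 1×C: area 21 ≤ 22, yield 5·5 + 1·5 = 30.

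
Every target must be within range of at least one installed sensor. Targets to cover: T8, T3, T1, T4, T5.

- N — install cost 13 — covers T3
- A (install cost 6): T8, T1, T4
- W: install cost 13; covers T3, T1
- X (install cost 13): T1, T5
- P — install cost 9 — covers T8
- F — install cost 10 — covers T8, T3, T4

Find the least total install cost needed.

23

The greedy cost-per-new-target heuristic would pick A, F, and X for 29, but a cheaper cover exists.
Choose X and F: together they cover T8, T3, T1, T4, T5 — every target.
Total install cost: 13 + 10 = 23.
No cover costs less than 23.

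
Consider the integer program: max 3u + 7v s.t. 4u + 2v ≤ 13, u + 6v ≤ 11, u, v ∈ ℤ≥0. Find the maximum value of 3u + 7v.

13

(u,v)=(2,1): 4·2+2·1=10≤13, 1·2+6·1=8≤11, objective 13.
(u,v)=(1,1): 4·1+2·1=6≤13, 1·1+6·1=7≤11, objective 10.
(u,v)=(3,0): 4·3+2·0=12≤13, 1·3+6·0=3≤11, objective 9.
Maximum is 13 at (u,v)=(2,1).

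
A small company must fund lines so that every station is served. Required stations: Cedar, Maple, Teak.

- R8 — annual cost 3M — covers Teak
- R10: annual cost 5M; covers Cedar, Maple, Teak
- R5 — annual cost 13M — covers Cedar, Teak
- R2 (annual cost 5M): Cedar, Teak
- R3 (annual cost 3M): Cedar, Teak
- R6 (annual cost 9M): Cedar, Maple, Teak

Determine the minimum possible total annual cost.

This is a weighted set-cover instance.
The greedy cost-per-new-station heuristic would pick R3 and R10 for 8, but a cheaper cover exists.
R10 alone covers Cedar, Maple, Teak — every station.
Total annual cost: 5.
No cover costs less than 5.

5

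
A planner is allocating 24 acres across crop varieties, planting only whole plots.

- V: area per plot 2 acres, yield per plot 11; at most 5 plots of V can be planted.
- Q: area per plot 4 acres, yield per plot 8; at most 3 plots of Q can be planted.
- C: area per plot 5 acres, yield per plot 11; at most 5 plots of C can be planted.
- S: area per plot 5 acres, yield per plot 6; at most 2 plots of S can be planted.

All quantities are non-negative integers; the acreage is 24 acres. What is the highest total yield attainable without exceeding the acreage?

This is a bounded integer knapsack.
Take 5×V, 1×Q, and 2×C: area 24 ≤ 24, yield 5·11 + 1·8 + 2·11 = 85.
V has the best ratio (11/2) and is taken to its limit of 5; remaining capacity is filled optimally with the others.

85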